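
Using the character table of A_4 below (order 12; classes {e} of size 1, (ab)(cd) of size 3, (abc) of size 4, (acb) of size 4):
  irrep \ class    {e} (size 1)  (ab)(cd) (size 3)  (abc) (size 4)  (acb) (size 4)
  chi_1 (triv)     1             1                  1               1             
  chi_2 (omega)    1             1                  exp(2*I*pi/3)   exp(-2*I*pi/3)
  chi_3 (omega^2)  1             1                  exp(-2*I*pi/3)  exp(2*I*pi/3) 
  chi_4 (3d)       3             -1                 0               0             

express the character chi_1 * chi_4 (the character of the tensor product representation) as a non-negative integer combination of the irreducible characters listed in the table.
chi_1 tensor chi_4 = chi_4 (all other irreducibles have multiplicity 0).

Justification: The character of a tensor product is the pointwise product (chi_1 * chi_4)(C) = chi_1(C) * chi_4(C):
  {e}: (1)*(3), (ab)(cd): (1)*(-1), (abc): (1)*(0), (acb): (1)*(0)
so (chi_1 * chi_4) takes values
  {e} -> 3, (ab)(cd) -> -1, (abc) -> 0, (acb) -> 0.
Now take the inner product of this character with each irreducible chi from the table, <chi_1*chi_4, chi> = (1/12) sum_C |C| (chi_1*chi_4)(C) conj(chi(C)):
  <chi_1*chi_4, chi_1> = (1/12)[1*(3)*conj(1) + 3*(-1)*conj(1) + 4*(0)*conj(1) + 4*(0)*conj(1)]
      = (1/12)[(3) + (-3) + (0) + (0)] = 0/12 = 0
  <chi_1*chi_4, chi_2> = (1/12)[1*(3)*conj(1) + 3*(-1)*conj(1) + 4*(0)*conj(exp(2*I*pi/3)) + 4*(0)*conj(exp(-2*I*pi/3))]
      = (1/12)[(3) + (-3) + (0) + (0)] = 0/12 = 0
  <chi_1*chi_4, chi_3> = (1/12)[1*(3)*conj(1) + 3*(-1)*conj(1) + 4*(0)*conj(exp(-2*I*pi/3)) + 4*(0)*conj(exp(2*I*pi/3))]
      = (1/12)[(3) + (-3) + (0) + (0)] = 0/12 = 0
  <chi_1*chi_4, chi_4> = (1/12)[1*(3)*conj(3) + 3*(-1)*conj(-1) + 4*(0)*conj(0) + 4*(0)*conj(0)]
      = (1/12)[(9) + (3) + (0) + (0)] = 12/12 = 1
(Exp terms are combined using exp(i*s)*conj(exp(i*t)) = exp(i*(s-t)), and sums of them are collapsed using the identity that for every m > 1 the m distinct m-th roots of unity sum to 0, e.g. 1 + exp(2*I*pi/3) + exp(-2*I*pi/3) = 0.)
Hence the multiplicities are chi_4: 1. Dimension check: dim(chi_1)*dim(chi_4) = 1*3 = 3 and sum (mult * dim) = 1*3 = 3.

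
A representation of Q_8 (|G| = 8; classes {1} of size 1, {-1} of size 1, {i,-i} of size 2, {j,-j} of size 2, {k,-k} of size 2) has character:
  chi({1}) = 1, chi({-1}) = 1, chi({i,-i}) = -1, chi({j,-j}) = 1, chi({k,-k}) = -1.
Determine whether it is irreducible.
Irreducible: <chi, chi> = 1.

Solution. <chi, chi> = (1/|G|) sum_C |C| * |chi(C)|^2 = (1/8)[1*|1|^2 + 1*|1|^2 + 2*|-1|^2 + 2*|1|^2 + 2*|-1|^2]
  = (1/8)[(1) + (1) + (2) + (2) + (2)] = 8/8 = 1.
A character is irreducible iff <chi, chi> = 1, so this representation is irreducible.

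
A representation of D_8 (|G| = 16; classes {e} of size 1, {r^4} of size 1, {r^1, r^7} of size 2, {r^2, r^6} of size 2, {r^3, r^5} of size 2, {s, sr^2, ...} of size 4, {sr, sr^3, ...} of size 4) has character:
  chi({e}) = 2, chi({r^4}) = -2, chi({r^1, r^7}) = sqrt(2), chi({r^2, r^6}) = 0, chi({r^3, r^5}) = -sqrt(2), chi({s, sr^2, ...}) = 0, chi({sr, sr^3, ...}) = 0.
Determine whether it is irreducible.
Irreducible: <chi, chi> = 1.

<chi, chi> = (1/|G|) sum_C |C| * |chi(C)|^2 = (1/16)[1*|2|^2 + 1*|-2|^2 + 2*|sqrt(2)|^2 + 2*|0|^2 + 2*|-sqrt(2)|^2 + 4*|0|^2 + 4*|0|^2]
  = (1/16)[(4) + (4) + (4) + (0) + (4) + (0) + (0)] = 16/16 = 1.
A character is irreducible iff <chi, chi> = 1, so this representation is irreducible.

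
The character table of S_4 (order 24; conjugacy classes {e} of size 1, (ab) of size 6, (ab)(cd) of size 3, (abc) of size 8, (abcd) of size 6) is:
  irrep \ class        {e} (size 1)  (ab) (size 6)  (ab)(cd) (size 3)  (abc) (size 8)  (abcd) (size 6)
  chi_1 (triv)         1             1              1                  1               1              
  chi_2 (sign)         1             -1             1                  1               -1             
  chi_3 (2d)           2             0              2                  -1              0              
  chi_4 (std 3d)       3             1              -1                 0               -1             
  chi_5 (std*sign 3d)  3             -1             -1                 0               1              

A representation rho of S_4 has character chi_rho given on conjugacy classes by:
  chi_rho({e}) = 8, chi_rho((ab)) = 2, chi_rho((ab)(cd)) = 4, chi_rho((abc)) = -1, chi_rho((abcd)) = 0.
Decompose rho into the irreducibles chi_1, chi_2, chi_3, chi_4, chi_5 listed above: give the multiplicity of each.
Multiplicities: chi_1: 1, chi_2: 0, chi_3: 2, chi_4: 1, chi_5: 0.

Derivation: Use <chi_rho, chi> = (1/|G|) sum_C |C| * chi_rho(C) * conj(chi(C)) with |G| = 24 for each irreducible chi in the table:
  <chi_rho, chi_1> = (1/24)[1*(8)*conj(1) + 6*(2)*conj(1) + 3*(4)*conj(1) + 8*(-1)*conj(1) + 6*(0)*conj(1)]
      = (1/24)[(8) + (12) + (12) + (-8) + (0)] = 24/24 = 1
  <chi_rho, chi_2> = (1/24)[1*(8)*conj(1) + 6*(2)*conj(-1) + 3*(4)*conj(1) + 8*(-1)*conj(1) + 6*(0)*conj(-1)]
      = (1/24)[(8) + (-12) + (12) + (-8) + (0)] = 0/24 = 0
  <chi_rho, chi_3> = (1/24)[1*(8)*conj(2) + 6*(2)*conj(0) + 3*(4)*conj(2) + 8*(-1)*conj(-1) + 6*(0)*conj(0)]
      = (1/24)[(16) + (0) + (24) + (8) + (0)] = 48/24 = 2
  <chi_rho, chi_4> = (1/24)[1*(8)*conj(3) + 6*(2)*conj(1) + 3*(4)*conj(-1) + 8*(-1)*conj(0) + 6*(0)*conj(-1)]
      = (1/24)[(24) + (12) + (-12) + (0) + (0)] = 24/24 = 1
  <chi_rho, chi_5> = (1/24)[1*(8)*conj(3) + 6*(2)*conj(-1) + 3*(4)*conj(-1) + 8*(-1)*conj(0) + 6*(0)*conj(1)]
      = (1/24)[(24) + (-12) + (-12) + (0) + (0)] = 0/24 = 0
Dimension check: dim(rho) = sum (mult * dim) = 1*1 + 0*1 + 2*2 + 1*3 + 0*3 = 8 = chi_rho(e) = 8.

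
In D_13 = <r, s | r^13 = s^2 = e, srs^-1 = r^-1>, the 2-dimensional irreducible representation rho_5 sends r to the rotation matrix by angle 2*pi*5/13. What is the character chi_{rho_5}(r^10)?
chi_{rho_5}(r^10) = 2*cos(2*pi*5*10/13) = 2*cos(4*pi/13)

Why: rho_5(r^10) is rotation by angle 2*pi*5*10/13, whose trace is 2*cos(2*pi*5*10/13) = 2*cos(4*pi/13).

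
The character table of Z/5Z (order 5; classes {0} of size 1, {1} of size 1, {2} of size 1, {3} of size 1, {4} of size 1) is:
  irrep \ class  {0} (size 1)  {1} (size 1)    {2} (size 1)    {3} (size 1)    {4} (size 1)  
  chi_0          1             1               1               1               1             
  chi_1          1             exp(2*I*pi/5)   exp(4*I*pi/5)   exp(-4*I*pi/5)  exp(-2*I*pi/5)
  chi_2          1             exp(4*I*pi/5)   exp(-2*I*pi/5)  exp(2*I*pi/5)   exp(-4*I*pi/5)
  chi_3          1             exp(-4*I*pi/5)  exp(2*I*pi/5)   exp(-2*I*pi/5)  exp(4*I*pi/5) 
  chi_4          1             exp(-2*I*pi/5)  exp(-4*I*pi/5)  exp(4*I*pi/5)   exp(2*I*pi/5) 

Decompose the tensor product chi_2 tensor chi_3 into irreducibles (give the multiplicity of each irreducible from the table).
chi_2 tensor chi_3 = chi_0 (all other irreducibles have multiplicity 0).

Reasoning: The character of a tensor product is the pointwise product (chi_2 * chi_3)(C) = chi_2(C) * chi_3(C):
  {0}: (1)*(1), {1}: (exp(4*I*pi/5))*(exp(-4*I*pi/5)), {2}: (exp(-2*I*pi/5))*(exp(2*I*pi/5)), {3}: (exp(2*I*pi/5))*(exp(-2*I*pi/5)), {4}: (exp(-4*I*pi/5))*(exp(4*I*pi/5))
so (chi_2 * chi_3) takes values
  {0} -> 1, {1} -> 1, {2} -> 1, {3} -> 1, {4} -> 1.
Now take the inner product of this character with each irreducible chi from the table, <chi_2*chi_3, chi> = (1/5) sum_C |C| (chi_2*chi_3)(C) conj(chi(C)):
  <chi_2*chi_3, chi_0> = (1/5)[1*(1)*conj(1) + 1*(1)*conj(1) + 1*(1)*conj(1) + 1*(1)*conj(1) + 1*(1)*conj(1)]
      = (1/5)[(1) + (1) + (1) + (1) + (1)] = 5/5 = 1
  <chi_2*chi_3, chi_1> = (1/5)[1*(1)*conj(1) + 1*(1)*conj(exp(2*I*pi/5)) + 1*(1)*conj(exp(4*I*pi/5)) + 1*(1)*conj(exp(-4*I*pi/5)) + 1*(1)*conj(exp(-2*I*pi/5))]
      = (1/5)[(1) + (exp(-2*I*pi/5)) + (exp(-4*I*pi/5)) + (exp(4*I*pi/5)) + (exp(2*I*pi/5))] = 0/5 = 0
  <chi_2*chi_3, chi_2> = (1/5)[1*(1)*conj(1) + 1*(1)*conj(exp(4*I*pi/5)) + 1*(1)*conj(exp(-2*I*pi/5)) + 1*(1)*conj(exp(2*I*pi/5)) + 1*(1)*conj(exp(-4*I*pi/5))]
      = (1/5)[(1) + (exp(-4*I*pi/5)) + (exp(2*I*pi/5)) + (exp(-2*I*pi/5)) + (exp(4*I*pi/5))] = 0/5 = 0
  <chi_2*chi_3, chi_3> = (1/5)[1*(1)*conj(1) + 1*(1)*conj(exp(-4*I*pi/5)) + 1*(1)*conj(exp(2*I*pi/5)) + 1*(1)*conj(exp(-2*I*pi/5)) + 1*(1)*conj(exp(4*I*pi/5))]
      = (1/5)[(1) + (exp(4*I*pi/5)) + (exp(-2*I*pi/5)) + (exp(2*I*pi/5)) + (exp(-4*I*pi/5))] = 0/5 = 0
  <chi_2*chi_3, chi_4> = (1/5)[1*(1)*conj(1) + 1*(1)*conj(exp(-2*I*pi/5)) + 1*(1)*conj(exp(-4*I*pi/5)) + 1*(1)*conj(exp(4*I*pi/5)) + 1*(1)*conj(exp(2*I*pi/5))]
      = (1/5)[(1) + (exp(2*I*pi/5)) + (exp(4*I*pi/5)) + (exp(-4*I*pi/5)) + (exp(-2*I*pi/5))] = 0/5 = 0
(Exp terms are combined using exp(i*s)*conj(exp(i*t)) = exp(i*(s-t)), and sums of them are collapsed using the identity that for every m > 1 the m distinct m-th roots of unity sum to 0, e.g. 1 + exp(2*I*pi/3) + exp(-2*I*pi/3) = 0.)
Hence the multiplicities are chi_0: 1. Dimension check: dim(chi_2)*dim(chi_3) = 1*1 = 1 and sum (mult * dim) = 1*1 = 1.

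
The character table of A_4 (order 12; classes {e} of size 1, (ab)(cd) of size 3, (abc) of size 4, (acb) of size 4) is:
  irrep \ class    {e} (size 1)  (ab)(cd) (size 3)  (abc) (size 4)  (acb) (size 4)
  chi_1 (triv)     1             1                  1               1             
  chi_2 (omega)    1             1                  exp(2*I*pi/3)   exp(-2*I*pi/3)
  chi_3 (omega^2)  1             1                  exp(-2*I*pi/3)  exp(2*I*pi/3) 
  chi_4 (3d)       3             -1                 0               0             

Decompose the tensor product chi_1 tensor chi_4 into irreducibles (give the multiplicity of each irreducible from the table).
chi_1 tensor chi_4 = chi_4 (all other irreducibles have multiplicity 0).

Reasoning: The character of a tensor product is the pointwise product (chi_1 * chi_4)(C) = chi_1(C) * chi_4(C):
  {e}: (1)*(3), (ab)(cd): (1)*(-1), (abc): (1)*(0), (acb): (1)*(0)
so (chi_1 * chi_4) takes values
  {e} -> 3, (ab)(cd) -> -1, (abc) -> 0, (acb) -> 0.
Now take the inner product of this character with each irreducible chi from the table, <chi_1*chi_4, chi> = (1/12) sum_C |C| (chi_1*chi_4)(C) conj(chi(C)):
  <chi_1*chi_4, chi_1> = (1/12)[1*(3)*conj(1) + 3*(-1)*conj(1) + 4*(0)*conj(1) + 4*(0)*conj(1)]
      = (1/12)[(3) + (-3) + (0) + (0)] = 0/12 = 0
  <chi_1*chi_4, chi_2> = (1/12)[1*(3)*conj(1) + 3*(-1)*conj(1) + 4*(0)*conj(exp(2*I*pi/3)) + 4*(0)*conj(exp(-2*I*pi/3))]
      = (1/12)[(3) + (-3) + (0) + (0)] = 0/12 = 0
  <chi_1*chi_4, chi_3> = (1/12)[1*(3)*conj(1) + 3*(-1)*conj(1) + 4*(0)*conj(exp(-2*I*pi/3)) + 4*(0)*conj(exp(2*I*pi/3))]
      = (1/12)[(3) + (-3) + (0) + (0)] = 0/12 = 0
  <chi_1*chi_4, chi_4> = (1/12)[1*(3)*conj(3) + 3*(-1)*conj(-1) + 4*(0)*conj(0) + 4*(0)*conj(0)]
      = (1/12)[(9) + (3) + (0) + (0)] = 12/12 = 1
(Exp terms are combined using exp(i*s)*conj(exp(i*t)) = exp(i*(s-t)), and sums of them are collapsed using the identity that for every m > 1 the m distinct m-th roots of unity sum to 0, e.g. 1 + exp(2*I*pi/3) + exp(-2*I*pi/3) = 0.)
Hence the multiplicities are chi_4: 1. Dimension check: dim(chi_1)*dim(chi_4) = 1*3 = 3 and sum (mult * dim) = 1*3 = 3.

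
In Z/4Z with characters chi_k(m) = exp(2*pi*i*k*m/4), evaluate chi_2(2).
chi_2(2) = zeta_4^4 = 1

chi_2(2) = zeta_4^(2*2) = zeta_4^4. Since zeta_4^4 = 1, this equals zeta_4^0 = exp(2*pi*i*0/4) = 1.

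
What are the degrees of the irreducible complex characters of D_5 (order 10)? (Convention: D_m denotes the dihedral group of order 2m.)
Dimensions: 1, 1, 2, 2

Explanation: There are 4 irreducibles (= number of conjugacy classes). Their dimensions d_i satisfy sum d_i^2 = |G| = 10: 1 + 1 + 4 + 4 = 10.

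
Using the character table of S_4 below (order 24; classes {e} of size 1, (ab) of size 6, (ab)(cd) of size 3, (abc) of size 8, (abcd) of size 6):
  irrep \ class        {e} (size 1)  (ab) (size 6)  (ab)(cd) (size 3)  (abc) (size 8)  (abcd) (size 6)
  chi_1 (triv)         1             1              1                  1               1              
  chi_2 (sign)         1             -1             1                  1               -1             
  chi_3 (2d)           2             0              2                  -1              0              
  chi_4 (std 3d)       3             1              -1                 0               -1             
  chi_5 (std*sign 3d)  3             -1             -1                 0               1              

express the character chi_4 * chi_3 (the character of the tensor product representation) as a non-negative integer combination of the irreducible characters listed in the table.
chi_4 tensor chi_3 = chi_4 + chi_5 (all other irreducibles have multiplicity 0).

Derivation: The character of a tensor product is the pointwise product (chi_4 * chi_3)(C) = chi_4(C) * chi_3(C):
  {e}: (3)*(2), (ab): (1)*(0), (ab)(cd): (-1)*(2), (abc): (0)*(-1), (abcd): (-1)*(0)
so (chi_4 * chi_3) takes values
  {e} -> 6, (ab) -> 0, (ab)(cd) -> -2, (abc) -> 0, (abcd) -> 0.
Now take the inner product of this character with each irreducible chi from the table, <chi_4*chi_3, chi> = (1/24) sum_C |C| (chi_4*chi_3)(C) conj(chi(C)):
  <chi_4*chi_3, chi_1> = (1/24)[1*(6)*conj(1) + 6*(0)*conj(1) + 3*(-2)*conj(1) + 8*(0)*conj(1) + 6*(0)*conj(1)]
      = (1/24)[(6) + (0) + (-6) + (0) + (0)] = 0/24 = 0
  <chi_4*chi_3, chi_2> = (1/24)[1*(6)*conj(1) + 6*(0)*conj(-1) + 3*(-2)*conj(1) + 8*(0)*conj(1) + 6*(0)*conj(-1)]
      = (1/24)[(6) + (0) + (-6) + (0) + (0)] = 0/24 = 0
  <chi_4*chi_3, chi_3> = (1/24)[1*(6)*conj(2) + 6*(0)*conj(0) + 3*(-2)*conj(2) + 8*(0)*conj(-1) + 6*(0)*conj(0)]
      = (1/24)[(12) + (0) + (-12) + (0) + (0)] = 0/24 = 0
  <chi_4*chi_3, chi_4> = (1/24)[1*(6)*conj(3) + 6*(0)*conj(1) + 3*(-2)*conj(-1) + 8*(0)*conj(0) + 6*(0)*conj(-1)]
      = (1/24)[(18) + (0) + (6) + (0) + (0)] = 24/24 = 1
  <chi_4*chi_3, chi_5> = (1/24)[1*(6)*conj(3) + 6*(0)*conj(-1) + 3*(-2)*conj(-1) + 8*(0)*conj(0) + 6*(0)*conj(1)]
      = (1/24)[(18) + (0) + (6) + (0) + (0)] = 24/24 = 1
Hence the multiplicities are chi_4: 1, chi_5: 1. Dimension check: dim(chi_4)*dim(chi_3) = 3*2 = 6 and sum (mult * dim) = 1*3 + 1*3 = 6.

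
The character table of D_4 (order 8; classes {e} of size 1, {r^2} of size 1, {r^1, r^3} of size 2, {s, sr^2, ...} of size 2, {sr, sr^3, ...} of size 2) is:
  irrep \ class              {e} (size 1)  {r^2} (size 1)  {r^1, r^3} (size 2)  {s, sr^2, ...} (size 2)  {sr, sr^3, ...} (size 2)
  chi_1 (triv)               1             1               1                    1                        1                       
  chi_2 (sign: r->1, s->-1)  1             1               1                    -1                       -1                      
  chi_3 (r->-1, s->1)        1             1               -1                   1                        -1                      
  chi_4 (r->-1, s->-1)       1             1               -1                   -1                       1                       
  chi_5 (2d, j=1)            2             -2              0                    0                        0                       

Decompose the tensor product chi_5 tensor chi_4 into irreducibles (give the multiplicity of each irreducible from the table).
chi_5 tensor chi_4 = chi_5 (all other irreducibles have multiplicity 0).

Working: The character of a tensor product is the pointwise product (chi_5 * chi_4)(C) = chi_5(C) * chi_4(C):
  {e}: (2)*(1), {r^2}: (-2)*(1), {r^1, r^3}: (0)*(-1), {s, sr^2, ...}: (0)*(-1), {sr, sr^3, ...}: (0)*(1)
so (chi_5 * chi_4) takes values
  {e} -> 2, {r^2} -> -2, {r^1, r^3} -> 0, {s, sr^2, ...} -> 0, {sr, sr^3, ...} -> 0.
Now take the inner product of this character with each irreducible chi from the table, <chi_5*chi_4, chi> = (1/8) sum_C |C| (chi_5*chi_4)(C) conj(chi(C)):
  <chi_5*chi_4, chi_1> = (1/8)[1*(2)*conj(1) + 1*(-2)*conj(1) + 2*(0)*conj(1) + 2*(0)*conj(1) + 2*(0)*conj(1)]
      = (1/8)[(2) + (-2) + (0) + (0) + (0)] = 0/8 = 0
  <chi_5*chi_4, chi_2> = (1/8)[1*(2)*conj(1) + 1*(-2)*conj(1) + 2*(0)*conj(1) + 2*(0)*conj(-1) + 2*(0)*conj(-1)]
      = (1/8)[(2) + (-2) + (0) + (0) + (0)] = 0/8 = 0
  <chi_5*chi_4, chi_3> = (1/8)[1*(2)*conj(1) + 1*(-2)*conj(1) + 2*(0)*conj(-1) + 2*(0)*conj(1) + 2*(0)*conj(-1)]
      = (1/8)[(2) + (-2) + (0) + (0) + (0)] = 0/8 = 0
  <chi_5*chi_4, chi_4> = (1/8)[1*(2)*conj(1) + 1*(-2)*conj(1) + 2*(0)*conj(-1) + 2*(0)*conj(-1) + 2*(0)*conj(1)]
      = (1/8)[(2) + (-2) + (0) + (0) + (0)] = 0/8 = 0
  <chi_5*chi_4, chi_5> = (1/8)[1*(2)*conj(2) + 1*(-2)*conj(-2) + 2*(0)*conj(0) + 2*(0)*conj(0) + 2*(0)*conj(0)]
      = (1/8)[(4) + (4) + (0) + (0) + (0)] = 8/8 = 1
Hence the multiplicities are chi_5: 1. Dimension check: dim(chi_5)*dim(chi_4) = 2*1 = 2 and sum (mult * dim) = 1*2 = 2.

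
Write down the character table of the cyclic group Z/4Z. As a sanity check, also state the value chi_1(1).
Character table of Z/4Z (irreps indexed chi_0,...,chi_3 with chi_k(m) = zeta_4^(k*m), zeta_4 = exp(2*pi*i/4)):
  irrep \ class  {0} (size 1)  {1} (size 1)  {2} (size 1)  {3} (size 1)
  chi_0          1             1             1             1           
  chi_1          1             I             -1            -I          
  chi_2          1             -1            1             -1          
  chi_3          1             -I            -1            I           

Spot check: chi_1(1) = zeta_4^(1*1) = zeta_4^1 = I.

Details: Z/4Z is abelian, so all 4 irreducible complex representations are 1-dimensional. They are given by chi_k(m) = zeta_4^(k*m) for k = 0,...,3. Row orthogonality: sum_m chi_k(m) conj(chi_l(m)) = 4 * [k = l].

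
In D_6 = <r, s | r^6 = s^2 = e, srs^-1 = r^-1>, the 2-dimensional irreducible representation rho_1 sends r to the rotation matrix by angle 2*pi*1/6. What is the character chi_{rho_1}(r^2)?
chi_{rho_1}(r^2) = 2*cos(2*pi*1*2/6) = -1

Explanation: rho_1(r^2) is rotation by angle 2*pi*1*2/6, whose trace is 2*cos(2*pi*1*2/6) = -1.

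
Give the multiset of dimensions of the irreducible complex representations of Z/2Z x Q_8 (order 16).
Dimensions: 1, 1, 1, 1, 1, 1, 1, 1, 2, 2

There are 10 irreducibles (= number of conjugacy classes). Their dimensions d_i satisfy sum d_i^2 = |G| = 16: 1 + 1 + 1 + 1 + 1 + 1 + 1 + 1 + 4 + 4 = 16. (For the product with Z/2Z: each of the 2 1-dim characters of Z/2Z tensors with each irrep of Q_8, giving 2 copies of each Q_8-dimension.)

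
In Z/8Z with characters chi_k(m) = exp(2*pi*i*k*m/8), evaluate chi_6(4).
chi_6(4) = zeta_8^24 = 1

Argument: chi_6(4) = zeta_8^(6*4) = zeta_8^24. Since zeta_8^8 = 1, this equals zeta_8^0 = exp(2*pi*i*0/8) = 1.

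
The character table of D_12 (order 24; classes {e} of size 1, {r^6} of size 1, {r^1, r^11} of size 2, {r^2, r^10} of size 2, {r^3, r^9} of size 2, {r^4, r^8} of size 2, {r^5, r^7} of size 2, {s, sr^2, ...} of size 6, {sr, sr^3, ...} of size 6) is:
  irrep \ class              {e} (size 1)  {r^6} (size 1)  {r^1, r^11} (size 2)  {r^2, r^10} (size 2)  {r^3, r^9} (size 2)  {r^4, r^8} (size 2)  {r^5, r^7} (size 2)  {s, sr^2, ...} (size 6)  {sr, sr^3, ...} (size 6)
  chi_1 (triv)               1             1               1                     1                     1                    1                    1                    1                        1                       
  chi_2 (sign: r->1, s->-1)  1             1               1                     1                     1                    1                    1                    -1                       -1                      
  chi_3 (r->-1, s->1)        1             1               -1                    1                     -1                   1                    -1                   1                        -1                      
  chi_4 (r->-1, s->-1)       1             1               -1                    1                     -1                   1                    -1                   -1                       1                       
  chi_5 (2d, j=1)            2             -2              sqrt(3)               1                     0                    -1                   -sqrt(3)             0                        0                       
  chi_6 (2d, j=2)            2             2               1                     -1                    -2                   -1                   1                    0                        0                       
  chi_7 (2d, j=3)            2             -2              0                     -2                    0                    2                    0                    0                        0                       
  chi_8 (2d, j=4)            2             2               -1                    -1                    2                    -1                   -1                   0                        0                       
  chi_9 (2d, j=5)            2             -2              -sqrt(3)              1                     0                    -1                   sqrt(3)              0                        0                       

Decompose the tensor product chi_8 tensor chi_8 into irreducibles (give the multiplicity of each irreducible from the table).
chi_8 tensor chi_8 = chi_1 + chi_2 + chi_8 (all other irreducibles have multiplicity 0).

Details: The character of a tensor product is the pointwise product (chi_8 * chi_8)(C) = chi_8(C) * chi_8(C):
  {e}: (2)*(2), {r^6}: (2)*(2), {r^1, r^11}: (-1)*(-1), {r^2, r^10}: (-1)*(-1), {r^3, r^9}: (2)*(2), {r^4, r^8}: (-1)*(-1), {r^5, r^7}: (-1)*(-1), {s, sr^2, ...}: (0)*(0), {sr, sr^3, ...}: (0)*(0)
so (chi_8 * chi_8) takes values
  {e} -> 4, {r^6} -> 4, {r^1, r^11} -> 1, {r^2, r^10} -> 1, {r^3, r^9} -> 4, {r^4, r^8} -> 1, {r^5, r^7} -> 1, {s, sr^2, ...} -> 0, {sr, sr^3, ...} -> 0.
Now take the inner product of this character with each irreducible chi from the table, <chi_8*chi_8, chi> = (1/24) sum_C |C| (chi_8*chi_8)(C) conj(chi(C)):
  <chi_8*chi_8, chi_1> = (1/24)[1*(4)*conj(1) + 1*(4)*conj(1) + 2*(1)*conj(1) + 2*(1)*conj(1) + 2*(4)*conj(1) + 2*(1)*conj(1) + 2*(1)*conj(1) + 6*(0)*conj(1) + 6*(0)*conj(1)]
      = (1/24)[(4) + (4) + (2) + (2) + (8) + (2) + (2) + (0) + (0)] = 24/24 = 1
  <chi_8*chi_8, chi_2> = (1/24)[1*(4)*conj(1) + 1*(4)*conj(1) + 2*(1)*conj(1) + 2*(1)*conj(1) + 2*(4)*conj(1) + 2*(1)*conj(1) + 2*(1)*conj(1) + 6*(0)*conj(-1) + 6*(0)*conj(-1)]
      = (1/24)[(4) + (4) + (2) + (2) + (8) + (2) + (2) + (0) + (0)] = 24/24 = 1
  <chi_8*chi_8, chi_3> = (1/24)[1*(4)*conj(1) + 1*(4)*conj(1) + 2*(1)*conj(-1) + 2*(1)*conj(1) + 2*(4)*conj(-1) + 2*(1)*conj(1) + 2*(1)*conj(-1) + 6*(0)*conj(1) + 6*(0)*conj(-1)]
      = (1/24)[(4) + (4) + (-2) + (2) + (-8) + (2) + (-2) + (0) + (0)] = 0/24 = 0
  <chi_8*chi_8, chi_4> = (1/24)[1*(4)*conj(1) + 1*(4)*conj(1) + 2*(1)*conj(-1) + 2*(1)*conj(1) + 2*(4)*conj(-1) + 2*(1)*conj(1) + 2*(1)*conj(-1) + 6*(0)*conj(-1) + 6*(0)*conj(1)]
      = (1/24)[(4) + (4) + (-2) + (2) + (-8) + (2) + (-2) + (0) + (0)] = 0/24 = 0
  <chi_8*chi_8, chi_5> = (1/24)[1*(4)*conj(2) + 1*(4)*conj(-2) + 2*(1)*conj(sqrt(3)) + 2*(1)*conj(1) + 2*(4)*conj(0) + 2*(1)*conj(-1) + 2*(1)*conj(-sqrt(3)) + 6*(0)*conj(0) + 6*(0)*conj(0)]
      = (1/24)[(8) + (-8) + (2*sqrt(3)) + (2) + (0) + (-2) + (-2*sqrt(3)) + (0) + (0)] = 0/24 = 0
  <chi_8*chi_8, chi_6> = (1/24)[1*(4)*conj(2) + 1*(4)*conj(2) + 2*(1)*conj(1) + 2*(1)*conj(-1) + 2*(4)*conj(-2) + 2*(1)*conj(-1) + 2*(1)*conj(1) + 6*(0)*conj(0) + 6*(0)*conj(0)]
      = (1/24)[(8) + (8) + (2) + (-2) + (-16) + (-2) + (2) + (0) + (0)] = 0/24 = 0
  <chi_8*chi_8, chi_7> = (1/24)[1*(4)*conj(2) + 1*(4)*conj(-2) + 2*(1)*conj(0) + 2*(1)*conj(-2) + 2*(4)*conj(0) + 2*(1)*conj(2) + 2*(1)*conj(0) + 6*(0)*conj(0) + 6*(0)*conj(0)]
      = (1/24)[(8) + (-8) + (0) + (-4) + (0) + (4) + (0) + (0) + (0)] = 0/24 = 0
  <chi_8*chi_8, chi_8> = (1/24)[1*(4)*conj(2) + 1*(4)*conj(2) + 2*(1)*conj(-1) + 2*(1)*conj(-1) + 2*(4)*conj(2) + 2*(1)*conj(-1) + 2*(1)*conj(-1) + 6*(0)*conj(0) + 6*(0)*conj(0)]
      = (1/24)[(8) + (8) + (-2) + (-2) + (16) + (-2) + (-2) + (0) + (0)] = 24/24 = 1
  <chi_8*chi_8, chi_9> = (1/24)[1*(4)*conj(2) + 1*(4)*conj(-2) + 2*(1)*conj(-sqrt(3)) + 2*(1)*conj(1) + 2*(4)*conj(0) + 2*(1)*conj(-1) + 2*(1)*conj(sqrt(3)) + 6*(0)*conj(0) + 6*(0)*conj(0)]
      = (1/24)[(8) + (-8) + (-2*sqrt(3)) + (2) + (0) + (-2) + (2*sqrt(3)) + (0) + (0)] = 0/24 = 0
Hence the multiplicities are chi_1: 1, chi_2: 1, chi_8: 1. Dimension check: dim(chi_8)*dim(chi_8) = 2*2 = 4 and sum (mult * dim) = 1*1 + 1*1 + 1*2 = 4.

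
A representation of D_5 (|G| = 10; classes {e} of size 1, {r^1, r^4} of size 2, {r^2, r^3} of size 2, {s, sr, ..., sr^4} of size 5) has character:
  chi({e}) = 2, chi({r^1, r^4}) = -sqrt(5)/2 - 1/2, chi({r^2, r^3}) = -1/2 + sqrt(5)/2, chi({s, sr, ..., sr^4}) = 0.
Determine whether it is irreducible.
Irreducible: <chi, chi> = 1.

Why: <chi, chi> = (1/|G|) sum_C |C| * |chi(C)|^2 = (1/10)[1*|2|^2 + 2*|-sqrt(5)/2 - 1/2|^2 + 2*|-1/2 + sqrt(5)/2|^2 + 5*|0|^2]
  = (1/10)[(4) + (sqrt(5) + 3) + (3 - sqrt(5)) + (0)] = 10/10 = 1.
A character is irreducible iff <chi, chi> = 1, so this representation is irreducible.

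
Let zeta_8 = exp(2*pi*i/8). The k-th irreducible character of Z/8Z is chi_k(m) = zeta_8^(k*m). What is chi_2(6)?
chi_2(6) = zeta_8^12 = -1

Proof sketch: chi_2(6) = zeta_8^(2*6) = zeta_8^12. Since zeta_8^8 = 1, this equals zeta_8^4 = exp(2*pi*i*4/8) = -1.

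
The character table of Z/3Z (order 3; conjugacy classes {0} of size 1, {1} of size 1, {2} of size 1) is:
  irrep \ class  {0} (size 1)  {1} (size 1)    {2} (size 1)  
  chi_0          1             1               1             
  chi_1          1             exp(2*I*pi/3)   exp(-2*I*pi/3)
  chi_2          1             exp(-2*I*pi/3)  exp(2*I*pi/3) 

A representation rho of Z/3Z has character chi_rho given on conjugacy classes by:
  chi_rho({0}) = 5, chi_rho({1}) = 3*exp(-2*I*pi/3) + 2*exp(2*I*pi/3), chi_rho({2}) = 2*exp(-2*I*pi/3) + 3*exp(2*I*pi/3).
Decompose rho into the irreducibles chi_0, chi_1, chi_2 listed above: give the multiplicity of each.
Multiplicities: chi_0: 0, chi_1: 2, chi_2: 3.

Explanation: Use <chi_rho, chi> = (1/|G|) sum_C |C| * chi_rho(C) * conj(chi(C)) with |G| = 3 for each irreducible chi in the table:
  <chi_rho, chi_0> = (1/3)[1*(5)*conj(1) + 1*(3*exp(-2*I*pi/3) + 2*exp(2*I*pi/3))*conj(1) + 1*(2*exp(-2*I*pi/3) + 3*exp(2*I*pi/3))*conj(1)]
      = (1/3)[(5) + (3*exp(-2*I*pi/3) + 2*exp(2*I*pi/3)) + (2*exp(-2*I*pi/3) + 3*exp(2*I*pi/3))] = 0/3 = 0
  <chi_rho, chi_1> = (1/3)[1*(5)*conj(1) + 1*(3*exp(-2*I*pi/3) + 2*exp(2*I*pi/3))*conj(exp(2*I*pi/3)) + 1*(2*exp(-2*I*pi/3) + 3*exp(2*I*pi/3))*conj(exp(-2*I*pi/3))]
      = (1/3)[(5) + (2 + 3*exp(2*I*pi/3)) + (2 + 3*exp(-2*I*pi/3))] = 6/3 = 2
  <chi_rho, chi_2> = (1/3)[1*(5)*conj(1) + 1*(3*exp(-2*I*pi/3) + 2*exp(2*I*pi/3))*conj(exp(-2*I*pi/3)) + 1*(2*exp(-2*I*pi/3) + 3*exp(2*I*pi/3))*conj(exp(2*I*pi/3))]
      = (1/3)[(5) + (3 + 2*exp(-2*I*pi/3)) + (3 + 2*exp(2*I*pi/3))] = 9/3 = 3
(Exp terms are combined using exp(i*s)*conj(exp(i*t)) = exp(i*(s-t)), and sums of them are collapsed using the identity that for every m > 1 the m distinct m-th roots of unity sum to 0, e.g. 1 + exp(2*I*pi/3) + exp(-2*I*pi/3) = 0.)
Dimension check: dim(rho) = sum (mult * dim) = 0*1 + 2*1 + 3*1 = 5 = chi_rho(e) = 5.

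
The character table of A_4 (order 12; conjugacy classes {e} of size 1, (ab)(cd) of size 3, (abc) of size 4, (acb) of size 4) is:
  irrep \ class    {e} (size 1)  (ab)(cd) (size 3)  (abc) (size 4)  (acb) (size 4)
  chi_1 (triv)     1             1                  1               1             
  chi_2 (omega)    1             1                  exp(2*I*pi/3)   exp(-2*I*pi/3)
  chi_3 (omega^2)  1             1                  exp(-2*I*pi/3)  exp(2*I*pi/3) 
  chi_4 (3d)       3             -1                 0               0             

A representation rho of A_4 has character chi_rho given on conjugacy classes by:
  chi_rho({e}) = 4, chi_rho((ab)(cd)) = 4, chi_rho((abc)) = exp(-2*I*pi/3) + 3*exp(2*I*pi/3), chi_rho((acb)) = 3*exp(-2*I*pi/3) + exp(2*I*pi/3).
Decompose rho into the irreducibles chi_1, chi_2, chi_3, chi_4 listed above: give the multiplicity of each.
Multiplicities: chi_1: 0, chi_2: 3, chi_3: 1, chi_4: 0.

Argument: Use <chi_rho, chi> = (1/|G|) sum_C |C| * chi_rho(C) * conj(chi(C)) with |G| = 12 for each irreducible chi in the table:
  <chi_rho, chi_1> = (1/12)[1*(4)*conj(1) + 3*(4)*conj(1) + 4*(exp(-2*I*pi/3) + 3*exp(2*I*pi/3))*conj(1) + 4*(3*exp(-2*I*pi/3) + exp(2*I*pi/3))*conj(1)]
      = (1/12)[(4) + (12) + (4*exp(-2*I*pi/3) + 12*exp(2*I*pi/3)) + (12*exp(-2*I*pi/3) + 4*exp(2*I*pi/3))] = 0/12 = 0
  <chi_rho, chi_2> = (1/12)[1*(4)*conj(1) + 3*(4)*conj(1) + 4*(exp(-2*I*pi/3) + 3*exp(2*I*pi/3))*conj(exp(2*I*pi/3)) + 4*(3*exp(-2*I*pi/3) + exp(2*I*pi/3))*conj(exp(-2*I*pi/3))]
      = (1/12)[(4) + (12) + (12 + 4*exp(2*I*pi/3)) + (12 + 4*exp(-2*I*pi/3))] = 36/12 = 3
  <chi_rho, chi_3> = (1/12)[1*(4)*conj(1) + 3*(4)*conj(1) + 4*(exp(-2*I*pi/3) + 3*exp(2*I*pi/3))*conj(exp(-2*I*pi/3)) + 4*(3*exp(-2*I*pi/3) + exp(2*I*pi/3))*conj(exp(2*I*pi/3))]
      = (1/12)[(4) + (12) + (4 + 12*exp(-2*I*pi/3)) + (4 + 12*exp(2*I*pi/3))] = 12/12 = 1
  <chi_rho, chi_4> = (1/12)[1*(4)*conj(3) + 3*(4)*conj(-1) + 4*(exp(-2*I*pi/3) + 3*exp(2*I*pi/3))*conj(0) + 4*(3*exp(-2*I*pi/3) + exp(2*I*pi/3))*conj(0)]
      = (1/12)[(12) + (-12) + (0) + (0)] = 0/12 = 0
(Exp terms are combined using exp(i*s)*conj(exp(i*t)) = exp(i*(s-t)), and sums of them are collapsed using the identity that for every m > 1 the m distinct m-th roots of unity sum to 0, e.g. 1 + exp(2*I*pi/3) + exp(-2*I*pi/3) = 0.)
Dimension check: dim(rho) = sum (mult * dim) = 0*1 + 3*1 + 1*1 + 0*3 = 4 = chi_rho(e) = 4.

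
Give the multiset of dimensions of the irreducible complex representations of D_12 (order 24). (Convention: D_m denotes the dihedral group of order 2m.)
Dimensions: 1, 1, 1, 1, 2, 2, 2, 2, 2

Why: There are 9 irreducibles (= number of conjugacy classes). Their dimensions d_i satisfy sum d_i^2 = |G| = 24: 1 + 1 + 1 + 1 + 4 + 4 + 4 + 4 + 4 = 24.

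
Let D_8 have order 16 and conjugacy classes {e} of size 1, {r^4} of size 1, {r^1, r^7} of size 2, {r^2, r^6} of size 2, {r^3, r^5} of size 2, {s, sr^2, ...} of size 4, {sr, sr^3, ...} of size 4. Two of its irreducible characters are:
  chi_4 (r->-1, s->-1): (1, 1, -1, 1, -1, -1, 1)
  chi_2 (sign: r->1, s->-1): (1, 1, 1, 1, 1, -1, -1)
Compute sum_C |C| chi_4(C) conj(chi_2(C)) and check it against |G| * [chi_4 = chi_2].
Sum = 0; so <chi_4, chi_2> = 0 (distinct irreducibles are orthogonal).

Derivation: Compute term by term over conjugacy classes (|C| * chi_4(C) * conj(chi_2(C))):
  1*(1)*conj(1) + 1*(1)*conj(1) + 2*(-1)*conj(1) + 2*(1)*conj(1) + 2*(-1)*conj(1) + 4*(-1)*conj(-1) + 4*(1)*conj(-1)
  = (1) + (1) + (-2) + (2) + (-2) + (4) + (-4)
  = 0.
Dividing by |G| = 16 gives 0/16 = 0, matching the row-orthogonality relation <chi_4, chi_2> = [chi_4 = chi_2].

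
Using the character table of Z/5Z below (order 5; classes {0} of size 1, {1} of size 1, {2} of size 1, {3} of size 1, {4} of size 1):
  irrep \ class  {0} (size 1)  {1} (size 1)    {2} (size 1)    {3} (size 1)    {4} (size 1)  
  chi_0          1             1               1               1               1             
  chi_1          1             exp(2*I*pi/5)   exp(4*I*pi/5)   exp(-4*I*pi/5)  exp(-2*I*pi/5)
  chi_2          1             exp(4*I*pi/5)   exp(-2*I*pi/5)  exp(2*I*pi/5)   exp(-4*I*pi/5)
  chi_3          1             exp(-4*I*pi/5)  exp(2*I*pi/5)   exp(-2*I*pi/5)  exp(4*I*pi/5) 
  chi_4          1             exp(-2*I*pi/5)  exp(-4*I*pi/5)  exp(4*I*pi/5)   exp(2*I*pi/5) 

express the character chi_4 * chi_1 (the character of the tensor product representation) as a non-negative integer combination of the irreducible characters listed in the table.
chi_4 tensor chi_1 = chi_0 (all other irreducibles have multiplicity 0).

Derivation: The character of a tensor product is the pointwise product (chi_4 * chi_1)(C) = chi_4(C) * chi_1(C):
  {0}: (1)*(1), {1}: (exp(-2*I*pi/5))*(exp(2*I*pi/5)), {2}: (exp(-4*I*pi/5))*(exp(4*I*pi/5)), {3}: (exp(4*I*pi/5))*(exp(-4*I*pi/5)), {4}: (exp(2*I*pi/5))*(exp(-2*I*pi/5))
so (chi_4 * chi_1) takes values
  {0} -> 1, {1} -> 1, {2} -> 1, {3} -> 1, {4} -> 1.
Now take the inner product of this character with each irreducible chi from the table, <chi_4*chi_1, chi> = (1/5) sum_C |C| (chi_4*chi_1)(C) conj(chi(C)):
  <chi_4*chi_1, chi_0> = (1/5)[1*(1)*conj(1) + 1*(1)*conj(1) + 1*(1)*conj(1) + 1*(1)*conj(1) + 1*(1)*conj(1)]
      = (1/5)[(1) + (1) + (1) + (1) + (1)] = 5/5 = 1
  <chi_4*chi_1, chi_1> = (1/5)[1*(1)*conj(1) + 1*(1)*conj(exp(2*I*pi/5)) + 1*(1)*conj(exp(4*I*pi/5)) + 1*(1)*conj(exp(-4*I*pi/5)) + 1*(1)*conj(exp(-2*I*pi/5))]
      = (1/5)[(1) + (exp(-2*I*pi/5)) + (exp(-4*I*pi/5)) + (exp(4*I*pi/5)) + (exp(2*I*pi/5))] = 0/5 = 0
  <chi_4*chi_1, chi_2> = (1/5)[1*(1)*conj(1) + 1*(1)*conj(exp(4*I*pi/5)) + 1*(1)*conj(exp(-2*I*pi/5)) + 1*(1)*conj(exp(2*I*pi/5)) + 1*(1)*conj(exp(-4*I*pi/5))]
      = (1/5)[(1) + (exp(-4*I*pi/5)) + (exp(2*I*pi/5)) + (exp(-2*I*pi/5)) + (exp(4*I*pi/5))] = 0/5 = 0
  <chi_4*chi_1, chi_3> = (1/5)[1*(1)*conj(1) + 1*(1)*conj(exp(-4*I*pi/5)) + 1*(1)*conj(exp(2*I*pi/5)) + 1*(1)*conj(exp(-2*I*pi/5)) + 1*(1)*conj(exp(4*I*pi/5))]
      = (1/5)[(1) + (exp(4*I*pi/5)) + (exp(-2*I*pi/5)) + (exp(2*I*pi/5)) + (exp(-4*I*pi/5))] = 0/5 = 0
  <chi_4*chi_1, chi_4> = (1/5)[1*(1)*conj(1) + 1*(1)*conj(exp(-2*I*pi/5)) + 1*(1)*conj(exp(-4*I*pi/5)) + 1*(1)*conj(exp(4*I*pi/5)) + 1*(1)*conj(exp(2*I*pi/5))]
      = (1/5)[(1) + (exp(2*I*pi/5)) + (exp(4*I*pi/5)) + (exp(-4*I*pi/5)) + (exp(-2*I*pi/5))] = 0/5 = 0
(Exp terms are combined using exp(i*s)*conj(exp(i*t)) = exp(i*(s-t)), and sums of them are collapsed using the identity that for every m > 1 the m distinct m-th roots of unity sum to 0, e.g. 1 + exp(2*I*pi/3) + exp(-2*I*pi/3) = 0.)
Hence the multiplicities are chi_0: 1. Dimension check: dim(chi_4)*dim(chi_1) = 1*1 = 1 and sum (mult * dim) = 1*1 = 1.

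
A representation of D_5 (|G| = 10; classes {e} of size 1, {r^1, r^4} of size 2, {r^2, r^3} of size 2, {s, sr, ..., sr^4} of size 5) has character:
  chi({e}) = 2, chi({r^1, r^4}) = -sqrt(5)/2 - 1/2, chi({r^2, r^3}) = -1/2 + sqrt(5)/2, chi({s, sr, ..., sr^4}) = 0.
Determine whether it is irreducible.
Irreducible: <chi, chi> = 1.

Solution. <chi, chi> = (1/|G|) sum_C |C| * |chi(C)|^2 = (1/10)[1*|2|^2 + 2*|-sqrt(5)/2 - 1/2|^2 + 2*|-1/2 + sqrt(5)/2|^2 + 5*|0|^2]
  = (1/10)[(4) + (sqrt(5) + 3) + (3 - sqrt(5)) + (0)] = 10/10 = 1.
A character is irreducible iff <chi, chi> = 1, so this representation is irreducible.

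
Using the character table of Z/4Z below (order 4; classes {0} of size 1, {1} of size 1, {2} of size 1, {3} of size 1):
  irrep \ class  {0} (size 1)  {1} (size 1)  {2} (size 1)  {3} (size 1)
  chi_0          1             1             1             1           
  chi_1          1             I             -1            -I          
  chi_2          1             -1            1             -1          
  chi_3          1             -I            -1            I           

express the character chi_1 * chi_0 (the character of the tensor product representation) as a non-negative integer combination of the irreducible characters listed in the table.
chi_1 tensor chi_0 = chi_1 (all other irreducibles have multiplicity 0).

Derivation: The character of a tensor product is the pointwise product (chi_1 * chi_0)(C) = chi_1(C) * chi_0(C):
  {0}: (1)*(1), {1}: (I)*(1), {2}: (-1)*(1), {3}: (-I)*(1)
so (chi_1 * chi_0) takes values
  {0} -> 1, {1} -> I, {2} -> -1, {3} -> -I.
Now take the inner product of this character with each irreducible chi from the table, <chi_1*chi_0, chi> = (1/4) sum_C |C| (chi_1*chi_0)(C) conj(chi(C)):
  <chi_1*chi_0, chi_0> = (1/4)[1*(1)*conj(1) + 1*(I)*conj(1) + 1*(-1)*conj(1) + 1*(-I)*conj(1)]
      = (1/4)[(1) + (I) + (-1) + (-I)] = 0/4 = 0
  <chi_1*chi_0, chi_1> = (1/4)[1*(1)*conj(1) + 1*(I)*conj(I) + 1*(-1)*conj(-1) + 1*(-I)*conj(-I)]
      = (1/4)[(1) + (1) + (1) + (1)] = 4/4 = 1
  <chi_1*chi_0, chi_2> = (1/4)[1*(1)*conj(1) + 1*(I)*conj(-1) + 1*(-1)*conj(1) + 1*(-I)*conj(-1)]
      = (1/4)[(1) + (-I) + (-1) + (I)] = 0/4 = 0
  <chi_1*chi_0, chi_3> = (1/4)[1*(1)*conj(1) + 1*(I)*conj(-I) + 1*(-1)*conj(-1) + 1*(-I)*conj(I)]
      = (1/4)[(1) + (-1) + (1) + (-1)] = 0/4 = 0
(Exp terms are combined using exp(i*s)*conj(exp(i*t)) = exp(i*(s-t)), and sums of them are collapsed using the identity that for every m > 1 the m distinct m-th roots of unity sum to 0, e.g. 1 + exp(2*I*pi/3) + exp(-2*I*pi/3) = 0.)
Hence the multiplicities are chi_1: 1. Dimension check: dim(chi_1)*dim(chi_0) = 1*1 = 1 and sum (mult * dim) = 1*1 = 1.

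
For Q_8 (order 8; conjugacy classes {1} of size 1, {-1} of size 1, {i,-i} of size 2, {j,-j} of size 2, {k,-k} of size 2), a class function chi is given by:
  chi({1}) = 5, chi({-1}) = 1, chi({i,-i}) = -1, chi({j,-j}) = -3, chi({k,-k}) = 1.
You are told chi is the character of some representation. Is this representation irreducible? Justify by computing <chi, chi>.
Not irreducible (reducible): <chi, chi> = 6 > 1.

Why: <chi, chi> = (1/|G|) sum_C |C| * |chi(C)|^2 = (1/8)[1*|5|^2 + 1*|1|^2 + 2*|-1|^2 + 2*|-3|^2 + 2*|1|^2]
  = (1/8)[(25) + (1) + (2) + (18) + (2)] = 48/8 = 6.
A character is irreducible iff <chi, chi> = 1, so this representation is reducible.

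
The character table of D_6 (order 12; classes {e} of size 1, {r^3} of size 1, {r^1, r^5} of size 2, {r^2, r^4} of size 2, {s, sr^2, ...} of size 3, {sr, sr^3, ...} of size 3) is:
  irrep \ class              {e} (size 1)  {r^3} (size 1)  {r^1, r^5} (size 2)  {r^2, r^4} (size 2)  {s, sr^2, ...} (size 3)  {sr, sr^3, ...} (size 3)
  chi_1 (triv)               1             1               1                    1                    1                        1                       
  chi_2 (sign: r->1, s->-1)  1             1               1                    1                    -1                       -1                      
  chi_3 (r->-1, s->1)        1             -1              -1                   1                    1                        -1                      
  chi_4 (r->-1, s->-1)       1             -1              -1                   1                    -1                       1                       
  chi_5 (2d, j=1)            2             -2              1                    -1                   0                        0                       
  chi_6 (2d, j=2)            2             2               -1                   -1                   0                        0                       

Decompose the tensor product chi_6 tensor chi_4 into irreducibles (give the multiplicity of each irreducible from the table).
chi_6 tensor chi_4 = chi_5 (all other irreducibles have multiplicity 0).

Why: The character of a tensor product is the pointwise product (chi_6 * chi_4)(C) = chi_6(C) * chi_4(C):
  {e}: (2)*(1), {r^3}: (2)*(-1), {r^1, r^5}: (-1)*(-1), {r^2, r^4}: (-1)*(1), {s, sr^2, ...}: (0)*(-1), {sr, sr^3, ...}: (0)*(1)
so (chi_6 * chi_4) takes values
  {e} -> 2, {r^3} -> -2, {r^1, r^5} -> 1, {r^2, r^4} -> -1, {s, sr^2, ...} -> 0, {sr, sr^3, ...} -> 0.
Now take the inner product of this character with each irreducible chi from the table, <chi_6*chi_4, chi> = (1/12) sum_C |C| (chi_6*chi_4)(C) conj(chi(C)):
  <chi_6*chi_4, chi_1> = (1/12)[1*(2)*conj(1) + 1*(-2)*conj(1) + 2*(1)*conj(1) + 2*(-1)*conj(1) + 3*(0)*conj(1) + 3*(0)*conj(1)]
      = (1/12)[(2) + (-2) + (2) + (-2) + (0) + (0)] = 0/12 = 0
  <chi_6*chi_4, chi_2> = (1/12)[1*(2)*conj(1) + 1*(-2)*conj(1) + 2*(1)*conj(1) + 2*(-1)*conj(1) + 3*(0)*conj(-1) + 3*(0)*conj(-1)]
      = (1/12)[(2) + (-2) + (2) + (-2) + (0) + (0)] = 0/12 = 0
  <chi_6*chi_4, chi_3> = (1/12)[1*(2)*conj(1) + 1*(-2)*conj(-1) + 2*(1)*conj(-1) + 2*(-1)*conj(1) + 3*(0)*conj(1) + 3*(0)*conj(-1)]
      = (1/12)[(2) + (2) + (-2) + (-2) + (0) + (0)] = 0/12 = 0
  <chi_6*chi_4, chi_4> = (1/12)[1*(2)*conj(1) + 1*(-2)*conj(-1) + 2*(1)*conj(-1) + 2*(-1)*conj(1) + 3*(0)*conj(-1) + 3*(0)*conj(1)]
      = (1/12)[(2) + (2) + (-2) + (-2) + (0) + (0)] = 0/12 = 0
  <chi_6*chi_4, chi_5> = (1/12)[1*(2)*conj(2) + 1*(-2)*conj(-2) + 2*(1)*conj(1) + 2*(-1)*conj(-1) + 3*(0)*conj(0) + 3*(0)*conj(0)]
      = (1/12)[(4) + (4) + (2) + (2) + (0) + (0)] = 12/12 = 1
  <chi_6*chi_4, chi_6> = (1/12)[1*(2)*conj(2) + 1*(-2)*conj(2) + 2*(1)*conj(-1) + 2*(-1)*conj(-1) + 3*(0)*conj(0) + 3*(0)*conj(0)]
      = (1/12)[(4) + (-4) + (-2) + (2) + (0) + (0)] = 0/12 = 0
Hence the multiplicities are chi_5: 1. Dimension check: dim(chi_6)*dim(chi_4) = 2*1 = 2 and sum (mult * dim) = 1*2 = 2.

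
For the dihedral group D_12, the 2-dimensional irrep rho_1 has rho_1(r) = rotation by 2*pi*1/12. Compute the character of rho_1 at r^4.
chi_{rho_1}(r^4) = 2*cos(2*pi*1*4/12) = -1

Proof sketch: rho_1(r^4) is rotation by angle 2*pi*1*4/12, whose trace is 2*cos(2*pi*1*4/12) = -1.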